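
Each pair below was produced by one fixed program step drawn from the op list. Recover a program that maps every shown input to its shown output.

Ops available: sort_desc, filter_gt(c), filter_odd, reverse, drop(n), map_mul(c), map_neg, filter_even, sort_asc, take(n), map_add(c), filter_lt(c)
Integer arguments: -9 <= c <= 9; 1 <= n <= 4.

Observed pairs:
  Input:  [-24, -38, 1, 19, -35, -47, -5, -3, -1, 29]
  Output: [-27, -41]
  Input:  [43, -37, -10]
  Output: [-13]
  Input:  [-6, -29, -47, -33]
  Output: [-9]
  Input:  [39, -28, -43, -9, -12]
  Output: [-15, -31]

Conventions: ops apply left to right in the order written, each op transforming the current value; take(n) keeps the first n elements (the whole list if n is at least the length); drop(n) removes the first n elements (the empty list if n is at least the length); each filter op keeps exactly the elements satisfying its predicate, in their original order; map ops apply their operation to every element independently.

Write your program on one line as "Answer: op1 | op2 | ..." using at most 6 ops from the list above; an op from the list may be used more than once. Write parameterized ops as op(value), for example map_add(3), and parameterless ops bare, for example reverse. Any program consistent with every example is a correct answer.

sort_asc | map_add(-2) | sort_desc | filter_even | map_add(-1)

Check, running the answer program on each example:
  [-24, -38, 1, 19, -35, -47, -5, -3, -1, 29] -> [-47, -38, -35, -24, -5, -3, -1, 1, 19, 29] -> [-49, -40, -37, -26, -7, -5, -3, -1, 17, 27] -> [27, 17, -1, -3, -5, -7, -26, -37, -40, -49] -> [-26, -40] -> [-27, -41]
  [43, -37, -10] -> [-37, -10, 43] -> [-39, -12, 41] -> [41, -12, -39] -> [-12] -> [-13]
  [-6, -29, -47, -33] -> [-47, -33, -29, -6] -> [-49, -35, -31, -8] -> [-8, -31, -35, -49] -> [-8] -> [-9]
  [39, -28, -43, -9, -12] -> [-43, -28, -12, -9, 39] -> [-45, -30, -14, -11, 37] -> [37, -11, -14, -30, -45] -> [-14, -30] -> [-15, -31]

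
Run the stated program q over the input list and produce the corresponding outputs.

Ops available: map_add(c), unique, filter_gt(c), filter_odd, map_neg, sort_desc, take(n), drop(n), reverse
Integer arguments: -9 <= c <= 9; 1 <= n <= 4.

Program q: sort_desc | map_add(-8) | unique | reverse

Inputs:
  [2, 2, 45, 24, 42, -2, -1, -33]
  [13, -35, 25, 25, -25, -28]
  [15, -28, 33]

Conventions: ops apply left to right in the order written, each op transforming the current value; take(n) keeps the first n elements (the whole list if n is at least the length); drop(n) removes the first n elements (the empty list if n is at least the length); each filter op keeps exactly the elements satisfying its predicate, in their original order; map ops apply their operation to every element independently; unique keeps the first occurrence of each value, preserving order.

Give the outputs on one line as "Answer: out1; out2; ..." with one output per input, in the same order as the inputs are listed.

[-41, -10, -9, -6, 16, 34, 37]; [-43, -36, -33, 5, 17]; [-36, 7, 25]

Execution, op by op:
  [2, 2, 45, 24, 42, -2, -1, -33] -> [45, 42, 24, 2, 2, -1, -2, -33] -> [37, 34, 16, -6, -6, -9, -10, -41] -> [37, 34, 16, -6, -9, -10, -41] -> [-41, -10, -9, -6, 16, 34, 37]
  [13, -35, 25, 25, -25, -28] -> [25, 25, 13, -25, -28, -35] -> [17, 17, 5, -33, -36, -43] -> [17, 5, -33, -36, -43] -> [-43, -36, -33, 5, 17]
  [15, -28, 33] -> [33, 15, -28] -> [25, 7, -36] -> [25, 7, -36] -> [-36, 7, 25]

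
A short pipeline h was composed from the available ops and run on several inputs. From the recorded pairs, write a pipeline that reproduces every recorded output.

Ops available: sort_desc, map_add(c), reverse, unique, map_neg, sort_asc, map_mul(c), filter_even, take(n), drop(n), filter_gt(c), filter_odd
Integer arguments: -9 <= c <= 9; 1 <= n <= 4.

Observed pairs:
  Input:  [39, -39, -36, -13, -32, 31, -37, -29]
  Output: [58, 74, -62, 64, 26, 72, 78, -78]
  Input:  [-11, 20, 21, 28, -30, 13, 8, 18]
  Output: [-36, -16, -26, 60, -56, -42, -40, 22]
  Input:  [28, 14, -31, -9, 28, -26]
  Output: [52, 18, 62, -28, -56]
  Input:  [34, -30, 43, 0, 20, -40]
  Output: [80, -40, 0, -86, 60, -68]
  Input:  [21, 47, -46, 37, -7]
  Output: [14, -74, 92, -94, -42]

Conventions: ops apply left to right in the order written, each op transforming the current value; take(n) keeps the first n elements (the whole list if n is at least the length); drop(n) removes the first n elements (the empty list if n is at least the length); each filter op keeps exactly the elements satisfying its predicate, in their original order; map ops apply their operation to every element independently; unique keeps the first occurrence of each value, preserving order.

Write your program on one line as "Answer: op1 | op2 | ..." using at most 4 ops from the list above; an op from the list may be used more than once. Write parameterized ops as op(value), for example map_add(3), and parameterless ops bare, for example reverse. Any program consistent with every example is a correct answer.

map_mul(2) | unique | map_neg | reverse

Check, running the answer program on each example:
  [39, -39, -36, -13, -32, 31, -37, -29] -> [78, -78, -72, -26, -64, 62, -74, -58] -> [78, -78, -72, -26, -64, 62, -74, -58] -> [-78, 78, 72, 26, 64, -62, 74, 58] -> [58, 74, -62, 64, 26, 72, 78, -78]
  [-11, 20, 21, 28, -30, 13, 8, 18] -> [-22, 40, 42, 56, -60, 26, 16, 36] -> [-22, 40, 42, 56, -60, 26, 16, 36] -> [22, -40, -42, -56, 60, -26, -16, -36] -> [-36, -16, -26, 60, -56, -42, -40, 22]
  [28, 14, -31, -9, 28, -26] -> [56, 28, -62, -18, 56, -52] -> [56, 28, -62, -18, -52] -> [-56, -28, 62, 18, 52] -> [52, 18, 62, -28, -56]
  [34, -30, 43, 0, 20, -40] -> [68, -60, 86, 0, 40, -80] -> [68, -60, 86, 0, 40, -80] -> [-68, 60, -86, 0, -40, 80] -> [80, -40, 0, -86, 60, -68]
  [21, 47, -46, 37, -7] -> [42, 94, -92, 74, -14] -> [42, 94, -92, 74, -14] -> [-42, -94, 92, -74, 14] -> [14, -74, 92, -94, -42]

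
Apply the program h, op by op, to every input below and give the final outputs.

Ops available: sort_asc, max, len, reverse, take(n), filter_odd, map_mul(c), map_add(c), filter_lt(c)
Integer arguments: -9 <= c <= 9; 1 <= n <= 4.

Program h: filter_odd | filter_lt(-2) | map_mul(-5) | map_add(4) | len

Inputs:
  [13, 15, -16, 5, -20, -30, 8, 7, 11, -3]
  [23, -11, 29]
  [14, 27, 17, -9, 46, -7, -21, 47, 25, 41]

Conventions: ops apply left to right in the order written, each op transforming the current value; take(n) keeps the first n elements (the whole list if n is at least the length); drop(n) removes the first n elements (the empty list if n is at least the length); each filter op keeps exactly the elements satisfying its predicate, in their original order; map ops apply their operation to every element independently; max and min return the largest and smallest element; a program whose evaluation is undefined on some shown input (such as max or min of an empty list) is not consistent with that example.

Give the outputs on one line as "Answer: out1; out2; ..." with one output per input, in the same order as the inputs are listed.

1; 1; 3

Execution, op by op:
  [13, 15, -16, 5, -20, -30, 8, 7, 11, -3] -> [13, 15, 5, 7, 11, -3] -> [-3] -> [15] -> [19] -> 1
  [23, -11, 29] -> [23, -11, 29] -> [-11] -> [55] -> [59] -> 1
  [14, 27, 17, -9, 46, -7, -21, 47, 25, 41] -> [27, 17, -9, -7, -21, 47, 25, 41] -> [-9, -7, -21] -> [45, 35, 105] -> [49, 39, 109] -> 3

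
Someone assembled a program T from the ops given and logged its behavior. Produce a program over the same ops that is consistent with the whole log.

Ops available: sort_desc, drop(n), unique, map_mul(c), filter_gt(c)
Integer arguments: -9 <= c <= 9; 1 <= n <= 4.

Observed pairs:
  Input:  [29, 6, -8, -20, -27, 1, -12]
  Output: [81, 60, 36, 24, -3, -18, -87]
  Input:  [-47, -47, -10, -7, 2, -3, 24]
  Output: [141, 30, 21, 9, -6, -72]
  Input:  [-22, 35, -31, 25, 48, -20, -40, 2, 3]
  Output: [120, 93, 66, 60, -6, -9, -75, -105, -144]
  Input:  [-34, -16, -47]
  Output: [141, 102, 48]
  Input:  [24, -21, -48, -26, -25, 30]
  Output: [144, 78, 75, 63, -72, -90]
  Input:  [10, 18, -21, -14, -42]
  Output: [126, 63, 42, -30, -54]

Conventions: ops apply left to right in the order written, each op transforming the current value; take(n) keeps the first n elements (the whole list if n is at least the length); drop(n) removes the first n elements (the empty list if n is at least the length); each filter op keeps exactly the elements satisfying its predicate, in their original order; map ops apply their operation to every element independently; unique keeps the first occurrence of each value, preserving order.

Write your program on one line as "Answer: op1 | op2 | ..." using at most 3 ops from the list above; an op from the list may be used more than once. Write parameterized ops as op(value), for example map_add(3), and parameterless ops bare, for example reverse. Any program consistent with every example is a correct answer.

unique | map_mul(-3) | sort_desc

Check, running the answer program on each example:
  [29, 6, -8, -20, -27, 1, -12] -> [29, 6, -8, -20, -27, 1, -12] -> [-87, -18, 24, 60, 81, -3, 36] -> [81, 60, 36, 24, -3, -18, -87]
  [-47, -47, -10, -7, 2, -3, 24] -> [-47, -10, -7, 2, -3, 24] -> [141, 30, 21, -6, 9, -72] -> [141, 30, 21, 9, -6, -72]
  [-22, 35, -31, 25, 48, -20, -40, 2, 3] -> [-22, 35, -31, 25, 48, -20, -40, 2, 3] -> [66, -105, 93, -75, -144, 60, 120, -6, -9] -> [120, 93, 66, 60, -6, -9, -75, -105, -144]
  [-34, -16, -47] -> [-34, -16, -47] -> [102, 48, 141] -> [141, 102, 48]
  [24, -21, -48, -26, -25, 30] -> [24, -21, -48, -26, -25, 30] -> [-72, 63, 144, 78, 75, -90] -> [144, 78, 75, 63, -72, -90]
  [10, 18, -21, -14, -42] -> [10, 18, -21, -14, -42] -> [-30, -54, 63, 42, 126] -> [126, 63, 42, -30, -54]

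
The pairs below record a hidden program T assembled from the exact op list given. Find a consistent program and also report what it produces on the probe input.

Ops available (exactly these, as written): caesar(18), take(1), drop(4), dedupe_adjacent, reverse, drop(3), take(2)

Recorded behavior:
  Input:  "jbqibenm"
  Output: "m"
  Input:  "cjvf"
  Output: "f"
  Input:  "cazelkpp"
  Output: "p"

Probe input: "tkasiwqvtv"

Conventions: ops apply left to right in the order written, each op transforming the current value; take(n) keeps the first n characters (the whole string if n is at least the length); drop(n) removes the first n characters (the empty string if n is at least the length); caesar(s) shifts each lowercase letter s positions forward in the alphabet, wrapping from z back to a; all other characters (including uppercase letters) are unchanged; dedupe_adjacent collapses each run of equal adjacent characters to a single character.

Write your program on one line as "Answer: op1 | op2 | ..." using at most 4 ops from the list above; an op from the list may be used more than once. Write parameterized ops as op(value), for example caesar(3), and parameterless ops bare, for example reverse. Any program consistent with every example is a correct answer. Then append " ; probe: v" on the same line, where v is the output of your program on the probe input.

drop(3) | reverse | take(1) ; probe: "v"

Check, running the answer program on each example:
  "jbqibenm" -> "ibenm" -> "mnebi" -> "m"
  "cjvf" -> "f" -> "f" -> "f"
  "cazelkpp" -> "elkpp" -> "ppkle" -> "p"
  probe: "tkasiwqvtv" -> "siwqvtv" -> "vtvqwis" -> "v"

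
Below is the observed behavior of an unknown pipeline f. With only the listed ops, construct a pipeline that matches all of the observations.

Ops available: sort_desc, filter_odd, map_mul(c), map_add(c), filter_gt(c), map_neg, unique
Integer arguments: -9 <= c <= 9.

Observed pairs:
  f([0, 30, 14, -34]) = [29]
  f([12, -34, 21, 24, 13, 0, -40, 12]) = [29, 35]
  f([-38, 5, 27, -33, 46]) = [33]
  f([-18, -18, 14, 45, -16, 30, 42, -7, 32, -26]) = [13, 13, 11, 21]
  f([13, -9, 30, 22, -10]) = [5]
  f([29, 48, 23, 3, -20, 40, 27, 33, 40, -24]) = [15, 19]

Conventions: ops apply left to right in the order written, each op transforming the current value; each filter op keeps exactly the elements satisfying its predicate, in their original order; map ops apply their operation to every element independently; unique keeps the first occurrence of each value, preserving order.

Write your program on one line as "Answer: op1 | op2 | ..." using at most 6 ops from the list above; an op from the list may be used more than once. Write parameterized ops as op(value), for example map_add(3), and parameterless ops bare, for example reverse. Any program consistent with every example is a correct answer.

map_add(1) | filter_odd | map_add(-4) | map_neg | filter_gt(7) | map_add(-8)

Check, running the answer program on each example:
  [0, 30, 14, -34] -> [1, 31, 15, -33] -> [1, 31, 15, -33] -> [-3, 27, 11, -37] -> [3, -27, -11, 37] -> [37] -> [29]
  [12, -34, 21, 24, 13, 0, -40, 12] -> [13, -33, 22, 25, 14, 1, -39, 13] -> [13, -33, 25, 1, -39, 13] -> [9, -37, 21, -3, -43, 9] -> [-9, 37, -21, 3, 43, -9] -> [37, 43] -> [29, 35]
  [-38, 5, 27, -33, 46] -> [-37, 6, 28, -32, 47] -> [-37, 47] -> [-41, 43] -> [41, -43] -> [41] -> [33]
  [-18, -18, 14, 45, -16, 30, 42, -7, 32, -26] -> [-17, -17, 15, 46, -15, 31, 43, -6, 33, -25] -> [-17, -17, 15, -15, 31, 43, 33, -25] -> [-21, -21, 11, -19, 27, 39, 29, -29] -> [21, 21, -11, 19, -27, -39, -29, 29] -> [21, 21, 19, 29] -> [13, 13, 11, 21]
  [13, -9, 30, 22, -10] -> [14, -8, 31, 23, -9] -> [31, 23, -9] -> [27, 19, -13] -> [-27, -19, 13] -> [13] -> [5]
  [29, 48, 23, 3, -20, 40, 27, 33, 40, -24] -> [30, 49, 24, 4, -19, 41, 28, 34, 41, -23] -> [49, -19, 41, 41, -23] -> [45, -23, 37, 37, -27] -> [-45, 23, -37, -37, 27] -> [23, 27] -> [15, 19]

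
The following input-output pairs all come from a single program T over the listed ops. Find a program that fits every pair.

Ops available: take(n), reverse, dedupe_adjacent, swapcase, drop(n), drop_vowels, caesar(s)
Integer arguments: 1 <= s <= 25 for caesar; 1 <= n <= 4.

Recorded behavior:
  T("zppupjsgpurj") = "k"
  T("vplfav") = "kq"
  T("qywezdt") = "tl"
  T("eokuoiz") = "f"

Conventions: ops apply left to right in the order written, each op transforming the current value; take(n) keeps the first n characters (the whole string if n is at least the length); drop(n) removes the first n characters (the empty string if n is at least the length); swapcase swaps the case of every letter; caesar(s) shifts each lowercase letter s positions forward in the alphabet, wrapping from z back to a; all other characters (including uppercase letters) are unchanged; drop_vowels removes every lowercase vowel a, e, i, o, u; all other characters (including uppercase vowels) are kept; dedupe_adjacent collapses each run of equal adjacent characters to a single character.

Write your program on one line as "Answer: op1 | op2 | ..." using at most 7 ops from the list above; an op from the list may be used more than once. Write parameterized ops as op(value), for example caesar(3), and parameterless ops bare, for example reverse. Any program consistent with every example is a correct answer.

drop_vowels | take(3) | take(2) | caesar(21) | reverse | drop_vowels

Check, running the answer program on each example:
  "zppupjsgpurj" -> "zpppjsgprj" -> "zpp" -> "zp" -> "uk" -> "ku" -> "k"
  "vplfav" -> "vplfv" -> "vpl" -> "vp" -> "qk" -> "kq" -> "kq"
  "qywezdt" -> "qywzdt" -> "qyw" -> "qy" -> "lt" -> "tl" -> "tl"
  "eokuoiz" -> "kz" -> "kz" -> "kz" -> "fu" -> "uf" -> "f"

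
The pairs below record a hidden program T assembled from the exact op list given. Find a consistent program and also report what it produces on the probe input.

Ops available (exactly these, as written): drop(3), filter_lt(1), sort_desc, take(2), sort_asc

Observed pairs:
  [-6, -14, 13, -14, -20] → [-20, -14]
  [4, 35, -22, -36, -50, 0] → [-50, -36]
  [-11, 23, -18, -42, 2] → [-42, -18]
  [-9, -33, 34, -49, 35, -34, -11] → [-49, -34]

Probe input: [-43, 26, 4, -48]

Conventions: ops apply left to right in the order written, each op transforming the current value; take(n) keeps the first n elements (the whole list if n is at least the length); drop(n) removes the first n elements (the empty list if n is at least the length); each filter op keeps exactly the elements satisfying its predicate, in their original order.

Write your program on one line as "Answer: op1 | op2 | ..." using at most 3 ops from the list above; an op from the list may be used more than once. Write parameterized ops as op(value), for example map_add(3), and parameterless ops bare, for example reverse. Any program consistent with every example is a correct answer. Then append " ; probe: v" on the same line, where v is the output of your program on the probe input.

sort_desc | sort_asc | take(2) ; probe: [-48, -43]

Check, running the answer program on each example:
  [-6, -14, 13, -14, -20] -> [13, -6, -14, -14, -20] -> [-20, -14, -14, -6, 13] -> [-20, -14]
  [4, 35, -22, -36, -50, 0] -> [35, 4, 0, -22, -36, -50] -> [-50, -36, -22, 0, 4, 35] -> [-50, -36]
  [-11, 23, -18, -42, 2] -> [23, 2, -11, -18, -42] -> [-42, -18, -11, 2, 23] -> [-42, -18]
  [-9, -33, 34, -49, 35, -34, -11] -> [35, 34, -9, -11, -33, -34, -49] -> [-49, -34, -33, -11, -9, 34, 35] -> [-49, -34]
  probe: [-43, 26, 4, -48] -> [26, 4, -43, -48] -> [-48, -43, 4, 26] -> [-48, -43]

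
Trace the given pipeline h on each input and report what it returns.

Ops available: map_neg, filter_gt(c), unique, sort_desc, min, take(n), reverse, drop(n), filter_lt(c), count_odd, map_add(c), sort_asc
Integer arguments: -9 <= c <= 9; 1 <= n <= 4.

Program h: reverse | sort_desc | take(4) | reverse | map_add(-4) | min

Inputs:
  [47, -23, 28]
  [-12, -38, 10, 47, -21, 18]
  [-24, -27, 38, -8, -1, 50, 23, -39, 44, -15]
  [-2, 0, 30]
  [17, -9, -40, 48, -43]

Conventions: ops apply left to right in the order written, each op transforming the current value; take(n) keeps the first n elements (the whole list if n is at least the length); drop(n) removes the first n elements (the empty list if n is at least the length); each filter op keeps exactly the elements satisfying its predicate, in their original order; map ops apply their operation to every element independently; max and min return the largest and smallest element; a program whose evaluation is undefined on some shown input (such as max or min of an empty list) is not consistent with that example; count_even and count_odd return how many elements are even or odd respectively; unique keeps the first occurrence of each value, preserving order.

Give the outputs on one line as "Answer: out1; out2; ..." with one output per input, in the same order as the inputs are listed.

Execution, op by op:
  [47, -23, 28] -> [28, -23, 47] -> [47, 28, -23] -> [47, 28, -23] -> [-23, 28, 47] -> [-27, 24, 43] -> -27
  [-12, -38, 10, 47, -21, 18] -> [18, -21, 47, 10, -38, -12] -> [47, 18, 10, -12, -21, -38] -> [47, 18, 10, -12] -> [-12, 10, 18, 47] -> [-16, 6, 14, 43] -> -16
  [-24, -27, 38, -8, -1, 50, 23, -39, 44, -15] -> [-15, 44, -39, 23, 50, -1, -8, 38, -27, -24] -> [50, 44, 38, 23, -1, -8, -15, -24, -27, -39] -> [50, 44, 38, 23] -> [23, 38, 44, 50] -> [19, 34, 40, 46] -> 19
  [-2, 0, 30] -> [30, 0, -2] -> [30, 0, -2] -> [30, 0, -2] -> [-2, 0, 30] -> [-6, -4, 26] -> -6
  [17, -9, -40, 48, -43] -> [-43, 48, -40, -9, 17] -> [48, 17, -9, -40, -43] -> [48, 17, -9, -40] -> [-40, -9, 17, 48] -> [-44, -13, 13, 44] -> -44

-27; -16; 19; -6; -44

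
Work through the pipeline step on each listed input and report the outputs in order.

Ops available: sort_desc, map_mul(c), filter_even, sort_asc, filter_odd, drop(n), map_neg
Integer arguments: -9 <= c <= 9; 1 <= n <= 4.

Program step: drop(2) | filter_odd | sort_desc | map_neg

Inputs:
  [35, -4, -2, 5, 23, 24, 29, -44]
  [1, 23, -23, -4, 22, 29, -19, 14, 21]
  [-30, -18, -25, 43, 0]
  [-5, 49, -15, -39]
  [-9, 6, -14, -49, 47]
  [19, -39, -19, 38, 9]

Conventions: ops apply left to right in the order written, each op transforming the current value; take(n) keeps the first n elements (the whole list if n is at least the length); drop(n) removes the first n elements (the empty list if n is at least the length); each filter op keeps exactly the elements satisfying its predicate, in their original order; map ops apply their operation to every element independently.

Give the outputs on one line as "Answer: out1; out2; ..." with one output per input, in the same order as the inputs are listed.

[-29, -23, -5]; [-29, -21, 19, 23]; [-43, 25]; [15, 39]; [-47, 49]; [-9, 19]

Execution, op by op:
  [35, -4, -2, 5, 23, 24, 29, -44] -> [-2, 5, 23, 24, 29, -44] -> [5, 23, 29] -> [29, 23, 5] -> [-29, -23, -5]
  [1, 23, -23, -4, 22, 29, -19, 14, 21] -> [-23, -4, 22, 29, -19, 14, 21] -> [-23, 29, -19, 21] -> [29, 21, -19, -23] -> [-29, -21, 19, 23]
  [-30, -18, -25, 43, 0] -> [-25, 43, 0] -> [-25, 43] -> [43, -25] -> [-43, 25]
  [-5, 49, -15, -39] -> [-15, -39] -> [-15, -39] -> [-15, -39] -> [15, 39]
  [-9, 6, -14, -49, 47] -> [-14, -49, 47] -> [-49, 47] -> [47, -49] -> [-47, 49]
  [19, -39, -19, 38, 9] -> [-19, 38, 9] -> [-19, 9] -> [9, -19] -> [-9, 19]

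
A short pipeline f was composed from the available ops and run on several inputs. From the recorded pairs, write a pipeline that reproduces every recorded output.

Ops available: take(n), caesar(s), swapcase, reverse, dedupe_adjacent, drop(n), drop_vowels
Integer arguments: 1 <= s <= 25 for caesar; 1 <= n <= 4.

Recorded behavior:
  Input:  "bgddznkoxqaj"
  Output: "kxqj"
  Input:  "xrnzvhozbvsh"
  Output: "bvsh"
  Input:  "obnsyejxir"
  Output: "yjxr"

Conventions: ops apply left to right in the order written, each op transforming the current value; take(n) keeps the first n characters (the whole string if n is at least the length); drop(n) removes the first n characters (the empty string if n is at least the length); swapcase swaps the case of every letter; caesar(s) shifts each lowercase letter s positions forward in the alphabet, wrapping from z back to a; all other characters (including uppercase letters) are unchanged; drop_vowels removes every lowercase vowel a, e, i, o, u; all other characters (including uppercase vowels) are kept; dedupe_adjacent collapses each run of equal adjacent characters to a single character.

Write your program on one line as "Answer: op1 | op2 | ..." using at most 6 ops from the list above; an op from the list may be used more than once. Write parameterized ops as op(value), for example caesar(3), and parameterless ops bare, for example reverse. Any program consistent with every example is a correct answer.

drop_vowels | reverse | caesar(1) | take(4) | caesar(25) | reverse

Check, running the answer program on each example:
  "bgddznkoxqaj" -> "bgddznkxqj" -> "jqxknzddgb" -> "kryloaeehc" -> "kryl" -> "jqxk" -> "kxqj"
  "xrnzvhozbvsh" -> "xrnzvhzbvsh" -> "hsvbzhvznrx" -> "itwcaiwaosy" -> "itwc" -> "hsvb" -> "bvsh"
  "obnsyejxir" -> "bnsyjxr" -> "rxjysnb" -> "sykztoc" -> "sykz" -> "rxjy" -> "yjxr"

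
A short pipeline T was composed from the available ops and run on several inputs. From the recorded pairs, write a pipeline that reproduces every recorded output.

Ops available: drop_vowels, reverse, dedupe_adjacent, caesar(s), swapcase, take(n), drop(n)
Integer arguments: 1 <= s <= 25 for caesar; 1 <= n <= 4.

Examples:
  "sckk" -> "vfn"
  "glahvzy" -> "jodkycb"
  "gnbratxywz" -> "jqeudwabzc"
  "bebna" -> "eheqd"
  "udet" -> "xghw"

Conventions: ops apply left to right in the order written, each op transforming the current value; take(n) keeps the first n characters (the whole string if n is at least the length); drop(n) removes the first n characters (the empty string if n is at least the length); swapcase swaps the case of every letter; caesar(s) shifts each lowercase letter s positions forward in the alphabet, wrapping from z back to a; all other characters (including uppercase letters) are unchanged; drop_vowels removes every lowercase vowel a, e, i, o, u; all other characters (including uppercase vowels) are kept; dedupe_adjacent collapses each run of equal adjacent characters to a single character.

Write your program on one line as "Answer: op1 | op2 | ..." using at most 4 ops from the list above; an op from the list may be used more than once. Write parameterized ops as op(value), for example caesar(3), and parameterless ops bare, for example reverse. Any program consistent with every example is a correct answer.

caesar(3) | reverse | dedupe_adjacent | reverse

Check, running the answer program on each example:
  "sckk" -> "vfnn" -> "nnfv" -> "nfv" -> "vfn"
  "glahvzy" -> "jodkycb" -> "bcykdoj" -> "bcykdoj" -> "jodkycb"
  "gnbratxywz" -> "jqeudwabzc" -> "czbawdueqj" -> "czbawdueqj" -> "jqeudwabzc"
  "bebna" -> "eheqd" -> "dqehe" -> "dqehe" -> "eheqd"
  "udet" -> "xghw" -> "whgx" -> "whgx" -> "xghw"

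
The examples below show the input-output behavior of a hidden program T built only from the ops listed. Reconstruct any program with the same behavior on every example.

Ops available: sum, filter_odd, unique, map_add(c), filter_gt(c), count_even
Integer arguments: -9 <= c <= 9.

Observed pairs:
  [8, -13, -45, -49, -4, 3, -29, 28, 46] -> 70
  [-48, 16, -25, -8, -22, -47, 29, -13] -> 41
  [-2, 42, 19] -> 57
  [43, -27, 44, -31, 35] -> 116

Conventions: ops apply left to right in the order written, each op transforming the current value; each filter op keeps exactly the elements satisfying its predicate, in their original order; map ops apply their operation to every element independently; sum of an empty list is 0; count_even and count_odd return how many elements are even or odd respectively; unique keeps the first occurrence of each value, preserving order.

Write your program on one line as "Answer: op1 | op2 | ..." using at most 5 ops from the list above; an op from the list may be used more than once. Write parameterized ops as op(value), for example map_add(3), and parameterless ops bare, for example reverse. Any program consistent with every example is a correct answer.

filter_gt(-7) | filter_gt(6) | map_add(-2) | filter_gt(6) | sum

Check, running the answer program on each example:
  [8, -13, -45, -49, -4, 3, -29, 28, 46] -> [8, -4, 3, 28, 46] -> [8, 28, 46] -> [6, 26, 44] -> [26, 44] -> 70
  [-48, 16, -25, -8, -22, -47, 29, -13] -> [16, 29] -> [16, 29] -> [14, 27] -> [14, 27] -> 41
  [-2, 42, 19] -> [-2, 42, 19] -> [42, 19] -> [40, 17] -> [40, 17] -> 57
  [43, -27, 44, -31, 35] -> [43, 44, 35] -> [43, 44, 35] -> [41, 42, 33] -> [41, 42, 33] -> 116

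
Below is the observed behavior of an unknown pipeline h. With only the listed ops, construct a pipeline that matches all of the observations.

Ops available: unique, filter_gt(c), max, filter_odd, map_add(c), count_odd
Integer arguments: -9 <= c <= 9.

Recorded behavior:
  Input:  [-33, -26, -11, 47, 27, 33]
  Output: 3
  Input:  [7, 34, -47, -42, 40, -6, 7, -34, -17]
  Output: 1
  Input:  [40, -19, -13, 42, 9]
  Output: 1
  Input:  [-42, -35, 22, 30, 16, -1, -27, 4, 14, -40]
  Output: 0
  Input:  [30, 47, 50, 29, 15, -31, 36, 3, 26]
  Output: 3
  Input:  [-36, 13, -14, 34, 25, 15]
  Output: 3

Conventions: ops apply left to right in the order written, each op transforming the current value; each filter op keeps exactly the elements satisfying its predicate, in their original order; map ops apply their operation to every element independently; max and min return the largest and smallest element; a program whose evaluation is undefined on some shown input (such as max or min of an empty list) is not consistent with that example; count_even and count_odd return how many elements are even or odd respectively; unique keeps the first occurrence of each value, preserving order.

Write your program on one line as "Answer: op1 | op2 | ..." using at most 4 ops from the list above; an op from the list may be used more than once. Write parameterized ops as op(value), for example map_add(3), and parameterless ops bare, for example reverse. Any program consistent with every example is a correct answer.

filter_gt(6) | unique | count_odd

Check, running the answer program on each example:
  [-33, -26, -11, 47, 27, 33] -> [47, 27, 33] -> [47, 27, 33] -> 3
  [7, 34, -47, -42, 40, -6, 7, -34, -17] -> [7, 34, 40, 7] -> [7, 34, 40] -> 1
  [40, -19, -13, 42, 9] -> [40, 42, 9] -> [40, 42, 9] -> 1
  [-42, -35, 22, 30, 16, -1, -27, 4, 14, -40] -> [22, 30, 16, 14] -> [22, 30, 16, 14] -> 0
  [30, 47, 50, 29, 15, -31, 36, 3, 26] -> [30, 47, 50, 29, 15, 36, 26] -> [30, 47, 50, 29, 15, 36, 26] -> 3
  [-36, 13, -14, 34, 25, 15] -> [13, 34, 25, 15] -> [13, 34, 25, 15] -> 3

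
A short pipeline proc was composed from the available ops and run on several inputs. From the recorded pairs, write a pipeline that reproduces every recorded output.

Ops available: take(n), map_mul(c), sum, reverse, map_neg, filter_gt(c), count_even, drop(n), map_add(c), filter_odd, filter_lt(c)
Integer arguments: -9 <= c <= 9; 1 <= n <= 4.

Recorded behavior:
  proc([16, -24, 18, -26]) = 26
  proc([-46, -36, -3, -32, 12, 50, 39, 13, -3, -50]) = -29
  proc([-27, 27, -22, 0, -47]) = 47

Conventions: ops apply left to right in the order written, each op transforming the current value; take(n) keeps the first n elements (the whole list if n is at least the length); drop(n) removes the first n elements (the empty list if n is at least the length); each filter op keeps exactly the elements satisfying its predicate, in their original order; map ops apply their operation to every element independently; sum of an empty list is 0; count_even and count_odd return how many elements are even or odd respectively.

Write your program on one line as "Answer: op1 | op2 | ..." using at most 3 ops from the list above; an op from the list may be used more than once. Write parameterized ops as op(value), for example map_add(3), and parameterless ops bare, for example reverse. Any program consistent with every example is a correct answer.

map_neg | drop(3) | sum

Check, running the answer program on each example:
  [16, -24, 18, -26] -> [-16, 24, -18, 26] -> [26] -> 26
  [-46, -36, -3, -32, 12, 50, 39, 13, -3, -50] -> [46, 36, 3, 32, -12, -50, -39, -13, 3, 50] -> [32, -12, -50, -39, -13, 3, 50] -> -29
  [-27, 27, -22, 0, -47] -> [27, -27, 22, 0, 47] -> [0, 47] -> 47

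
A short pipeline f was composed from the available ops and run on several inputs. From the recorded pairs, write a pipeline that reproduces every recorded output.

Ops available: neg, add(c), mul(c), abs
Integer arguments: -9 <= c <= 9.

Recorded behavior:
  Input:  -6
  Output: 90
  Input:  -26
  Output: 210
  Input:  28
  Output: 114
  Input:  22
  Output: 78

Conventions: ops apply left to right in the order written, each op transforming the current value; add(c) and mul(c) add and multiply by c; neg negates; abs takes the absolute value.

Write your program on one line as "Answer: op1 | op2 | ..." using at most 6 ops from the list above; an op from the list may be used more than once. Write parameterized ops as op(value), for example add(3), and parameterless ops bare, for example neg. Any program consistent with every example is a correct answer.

add(-9) | abs | neg | mul(6) | neg

Check, running the answer program on each example:
  -6 -> -15 -> 15 -> -15 -> -90 -> 90
  -26 -> -35 -> 35 -> -35 -> -210 -> 210
  28 -> 19 -> 19 -> -19 -> -114 -> 114
  22 -> 13 -> 13 -> -13 -> -78 -> 78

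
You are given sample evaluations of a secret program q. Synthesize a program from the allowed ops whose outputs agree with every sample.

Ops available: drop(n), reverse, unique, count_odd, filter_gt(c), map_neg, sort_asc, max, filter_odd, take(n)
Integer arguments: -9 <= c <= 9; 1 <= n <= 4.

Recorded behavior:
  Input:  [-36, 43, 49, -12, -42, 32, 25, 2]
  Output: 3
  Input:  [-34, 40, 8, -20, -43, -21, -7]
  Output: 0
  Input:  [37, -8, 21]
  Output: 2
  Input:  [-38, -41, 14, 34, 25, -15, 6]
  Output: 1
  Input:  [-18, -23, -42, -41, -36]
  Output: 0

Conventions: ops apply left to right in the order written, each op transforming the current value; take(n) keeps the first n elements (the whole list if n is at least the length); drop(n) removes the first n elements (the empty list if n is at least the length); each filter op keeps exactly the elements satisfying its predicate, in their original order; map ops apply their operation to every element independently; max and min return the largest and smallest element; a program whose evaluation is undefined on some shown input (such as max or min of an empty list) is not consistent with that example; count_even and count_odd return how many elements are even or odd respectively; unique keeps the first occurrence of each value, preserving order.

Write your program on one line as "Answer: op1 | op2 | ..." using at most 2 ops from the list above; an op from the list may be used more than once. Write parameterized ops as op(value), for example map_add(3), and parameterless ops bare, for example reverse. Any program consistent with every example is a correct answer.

filter_gt(2) | count_odd

Check, running the answer program on each example:
  [-36, 43, 49, -12, -42, 32, 25, 2] -> [43, 49, 32, 25] -> 3
  [-34, 40, 8, -20, -43, -21, -7] -> [40, 8] -> 0
  [37, -8, 21] -> [37, 21] -> 2
  [-38, -41, 14, 34, 25, -15, 6] -> [14, 34, 25, 6] -> 1
  [-18, -23, -42, -41, -36] -> [] -> 0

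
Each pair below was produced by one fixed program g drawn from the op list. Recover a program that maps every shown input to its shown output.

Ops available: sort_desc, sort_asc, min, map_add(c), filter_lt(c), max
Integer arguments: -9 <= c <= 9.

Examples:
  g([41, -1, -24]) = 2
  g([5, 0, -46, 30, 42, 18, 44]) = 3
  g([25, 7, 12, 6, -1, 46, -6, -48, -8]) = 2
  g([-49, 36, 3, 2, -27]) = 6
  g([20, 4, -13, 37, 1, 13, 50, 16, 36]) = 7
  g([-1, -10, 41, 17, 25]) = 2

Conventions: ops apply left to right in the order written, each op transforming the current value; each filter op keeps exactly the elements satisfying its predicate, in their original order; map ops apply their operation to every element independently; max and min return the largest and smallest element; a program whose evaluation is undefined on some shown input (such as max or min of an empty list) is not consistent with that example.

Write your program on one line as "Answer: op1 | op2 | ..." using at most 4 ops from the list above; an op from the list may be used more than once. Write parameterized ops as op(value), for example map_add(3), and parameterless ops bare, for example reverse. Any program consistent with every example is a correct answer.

filter_lt(5) | map_add(3) | max

Check, running the answer program on each example:
  [41, -1, -24] -> [-1, -24] -> [2, -21] -> 2
  [5, 0, -46, 30, 42, 18, 44] -> [0, -46] -> [3, -43] -> 3
  [25, 7, 12, 6, -1, 46, -6, -48, -8] -> [-1, -6, -48, -8] -> [2, -3, -45, -5] -> 2
  [-49, 36, 3, 2, -27] -> [-49, 3, 2, -27] -> [-46, 6, 5, -24] -> 6
  [20, 4, -13, 37, 1, 13, 50, 16, 36] -> [4, -13, 1] -> [7, -10, 4] -> 7
  [-1, -10, 41, 17, 25] -> [-1, -10] -> [2, -7] -> 2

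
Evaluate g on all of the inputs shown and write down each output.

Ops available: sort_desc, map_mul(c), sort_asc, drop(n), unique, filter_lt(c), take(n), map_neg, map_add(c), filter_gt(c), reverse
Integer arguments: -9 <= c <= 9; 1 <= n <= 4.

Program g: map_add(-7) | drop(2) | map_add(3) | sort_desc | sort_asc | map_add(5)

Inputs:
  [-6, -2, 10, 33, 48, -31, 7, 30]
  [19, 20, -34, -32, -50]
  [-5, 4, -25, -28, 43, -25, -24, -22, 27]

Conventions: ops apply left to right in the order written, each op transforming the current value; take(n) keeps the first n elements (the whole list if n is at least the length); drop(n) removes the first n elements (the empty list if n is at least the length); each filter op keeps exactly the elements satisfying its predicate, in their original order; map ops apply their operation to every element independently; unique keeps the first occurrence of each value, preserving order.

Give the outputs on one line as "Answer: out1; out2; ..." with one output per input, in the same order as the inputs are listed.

[-30, 8, 11, 31, 34, 49]; [-49, -33, -31]; [-27, -24, -24, -23, -21, 28, 44]

Execution, op by op:
  [-6, -2, 10, 33, 48, -31, 7, 30] -> [-13, -9, 3, 26, 41, -38, 0, 23] -> [3, 26, 41, -38, 0, 23] -> [6, 29, 44, -35, 3, 26] -> [44, 29, 26, 6, 3, -35] -> [-35, 3, 6, 26, 29, 44] -> [-30, 8, 11, 31, 34, 49]
  [19, 20, -34, -32, -50] -> [12, 13, -41, -39, -57] -> [-41, -39, -57] -> [-38, -36, -54] -> [-36, -38, -54] -> [-54, -38, -36] -> [-49, -33, -31]
  [-5, 4, -25, -28, 43, -25, -24, -22, 27] -> [-12, -3, -32, -35, 36, -32, -31, -29, 20] -> [-32, -35, 36, -32, -31, -29, 20] -> [-29, -32, 39, -29, -28, -26, 23] -> [39, 23, -26, -28, -29, -29, -32] -> [-32, -29, -29, -28, -26, 23, 39] -> [-27, -24, -24, -23, -21, 28, 44]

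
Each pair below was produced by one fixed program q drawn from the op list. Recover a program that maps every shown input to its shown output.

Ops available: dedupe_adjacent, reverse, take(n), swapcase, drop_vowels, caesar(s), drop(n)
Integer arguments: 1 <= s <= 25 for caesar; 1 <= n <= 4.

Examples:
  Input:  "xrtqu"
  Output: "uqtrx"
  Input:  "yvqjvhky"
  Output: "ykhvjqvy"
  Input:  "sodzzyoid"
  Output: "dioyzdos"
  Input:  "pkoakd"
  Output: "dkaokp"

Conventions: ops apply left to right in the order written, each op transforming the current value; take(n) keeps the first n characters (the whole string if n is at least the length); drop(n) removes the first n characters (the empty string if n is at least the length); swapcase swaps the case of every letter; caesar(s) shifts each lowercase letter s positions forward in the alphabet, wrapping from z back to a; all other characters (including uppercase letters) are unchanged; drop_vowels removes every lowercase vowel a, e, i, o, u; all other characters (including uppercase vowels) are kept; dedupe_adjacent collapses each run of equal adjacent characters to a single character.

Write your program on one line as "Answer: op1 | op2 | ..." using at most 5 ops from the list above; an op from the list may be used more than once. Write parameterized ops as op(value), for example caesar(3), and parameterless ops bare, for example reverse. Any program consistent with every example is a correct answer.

swapcase | reverse | swapcase | dedupe_adjacent

Check, running the answer program on each example:
  "xrtqu" -> "XRTQU" -> "UQTRX" -> "uqtrx" -> "uqtrx"
  "yvqjvhky" -> "YVQJVHKY" -> "YKHVJQVY" -> "ykhvjqvy" -> "ykhvjqvy"
  "sodzzyoid" -> "SODZZYOID" -> "DIOYZZDOS" -> "dioyzzdos" -> "dioyzdos"
  "pkoakd" -> "PKOAKD" -> "DKAOKP" -> "dkaokp" -> "dkaokp"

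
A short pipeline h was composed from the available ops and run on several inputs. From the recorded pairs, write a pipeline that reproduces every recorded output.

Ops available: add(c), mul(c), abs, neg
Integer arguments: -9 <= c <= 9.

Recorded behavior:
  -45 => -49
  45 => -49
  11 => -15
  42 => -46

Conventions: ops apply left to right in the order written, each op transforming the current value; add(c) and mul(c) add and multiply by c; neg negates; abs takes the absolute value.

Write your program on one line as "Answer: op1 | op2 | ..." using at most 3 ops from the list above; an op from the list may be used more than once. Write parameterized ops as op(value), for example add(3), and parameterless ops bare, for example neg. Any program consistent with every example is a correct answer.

abs | add(4) | neg

Check, running the answer program on each example:
  -45 -> 45 -> 49 -> -49
  45 -> 45 -> 49 -> -49
  11 -> 11 -> 15 -> -15
  42 -> 42 -> 46 -> -46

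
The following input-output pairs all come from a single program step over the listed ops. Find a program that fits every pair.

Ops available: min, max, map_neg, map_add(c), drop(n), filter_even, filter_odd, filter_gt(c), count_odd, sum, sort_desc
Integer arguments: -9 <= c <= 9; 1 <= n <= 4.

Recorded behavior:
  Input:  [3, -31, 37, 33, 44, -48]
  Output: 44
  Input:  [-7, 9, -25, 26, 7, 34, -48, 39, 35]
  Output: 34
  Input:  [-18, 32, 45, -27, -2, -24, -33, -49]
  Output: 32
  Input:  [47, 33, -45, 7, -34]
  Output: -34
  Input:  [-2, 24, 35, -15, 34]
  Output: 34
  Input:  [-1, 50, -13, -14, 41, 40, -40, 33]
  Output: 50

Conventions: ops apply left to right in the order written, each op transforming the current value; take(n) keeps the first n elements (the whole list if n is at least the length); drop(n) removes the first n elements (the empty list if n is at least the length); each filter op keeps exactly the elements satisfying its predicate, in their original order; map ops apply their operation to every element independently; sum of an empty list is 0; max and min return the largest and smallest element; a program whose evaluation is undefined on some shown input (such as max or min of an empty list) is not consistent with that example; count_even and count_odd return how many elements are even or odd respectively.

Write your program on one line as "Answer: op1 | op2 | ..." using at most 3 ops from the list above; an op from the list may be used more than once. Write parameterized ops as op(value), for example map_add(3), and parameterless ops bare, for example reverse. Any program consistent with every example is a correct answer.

sort_desc | filter_even | max

Check, running the answer program on each example:
  [3, -31, 37, 33, 44, -48] -> [44, 37, 33, 3, -31, -48] -> [44, -48] -> 44
  [-7, 9, -25, 26, 7, 34, -48, 39, 35] -> [39, 35, 34, 26, 9, 7, -7, -25, -48] -> [34, 26, -48] -> 34
  [-18, 32, 45, -27, -2, -24, -33, -49] -> [45, 32, -2, -18, -24, -27, -33, -49] -> [32, -2, -18, -24] -> 32
  [47, 33, -45, 7, -34] -> [47, 33, 7, -34, -45] -> [-34] -> -34
  [-2, 24, 35, -15, 34] -> [35, 34, 24, -2, -15] -> [34, 24, -2] -> 34
  [-1, 50, -13, -14, 41, 40, -40, 33] -> [50, 41, 40, 33, -1, -13, -14, -40] -> [50, 40, -14, -40] -> 50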